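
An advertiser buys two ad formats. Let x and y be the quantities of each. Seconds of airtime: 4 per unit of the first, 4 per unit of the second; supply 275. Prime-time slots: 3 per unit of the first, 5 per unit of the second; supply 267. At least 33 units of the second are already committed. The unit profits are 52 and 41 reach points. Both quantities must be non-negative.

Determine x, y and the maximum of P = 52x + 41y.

x = 34, y = 33, maximum P = 3121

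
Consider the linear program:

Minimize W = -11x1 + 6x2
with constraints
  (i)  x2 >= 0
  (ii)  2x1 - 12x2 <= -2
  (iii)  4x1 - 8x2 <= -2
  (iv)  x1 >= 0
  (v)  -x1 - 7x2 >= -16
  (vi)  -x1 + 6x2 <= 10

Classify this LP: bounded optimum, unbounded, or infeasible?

Extreme points and W = -11x1 + 6x2:
  (0, 1/4) → W = 3/2
  (19/6, 11/6) → W = -143/6
  (0, 5/3) → W = 10
  (2, 2) → W = -10
The feasible region has finitely many vertices and no improving ray; the minimum is -143/6 at (19/6, 11/6).

bounded optimum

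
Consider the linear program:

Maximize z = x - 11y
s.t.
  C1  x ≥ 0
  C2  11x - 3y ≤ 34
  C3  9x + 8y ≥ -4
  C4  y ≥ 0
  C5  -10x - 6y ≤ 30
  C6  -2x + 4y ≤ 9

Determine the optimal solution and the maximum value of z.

x = 34/11, y = 0, maximum z = 34/11

Feasible corners and z = x - 11y:
  (0, 0) → z = 0
  (0, 9/4) → z = -99/4
  (34/11, 0) → z = 34/11
  (163/38, 167/38) → z = -837/19

The optimum lies where 11x - 3y = 34 and y = 0.
Solving simultaneously gives x = 34/11, y = 0.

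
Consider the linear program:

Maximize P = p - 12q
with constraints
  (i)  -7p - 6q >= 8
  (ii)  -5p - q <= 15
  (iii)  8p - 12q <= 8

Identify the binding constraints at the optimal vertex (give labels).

Feasible corners and P = p - 12q:
  (-82/23, 65/23) → P = -862/23
  (-4/11, -10/11) → P = 116/11
  (-43/17, -40/17) → P = 437/17

The maximum is at (-43/17, -40/17). Substituting into each constraint, equality holds for (ii) and (iii); the remaining constraints have slack.

(ii) and (iii)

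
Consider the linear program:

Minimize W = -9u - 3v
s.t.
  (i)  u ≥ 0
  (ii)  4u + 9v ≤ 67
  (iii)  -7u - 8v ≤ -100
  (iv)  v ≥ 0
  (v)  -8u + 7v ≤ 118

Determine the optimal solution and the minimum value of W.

u = 67/4, v = 0, minimum W = -603/4

At the optimal vertex, 4u + 9v = 67 and v = 0.
Solving simultaneously gives u = 67/4, v = 0.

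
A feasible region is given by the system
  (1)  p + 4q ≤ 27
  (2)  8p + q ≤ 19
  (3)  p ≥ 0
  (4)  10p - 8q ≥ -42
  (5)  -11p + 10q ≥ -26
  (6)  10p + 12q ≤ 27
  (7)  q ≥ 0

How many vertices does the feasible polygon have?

Intersecting each pair of boundary lines and keeping only the points that satisfy every inequality leaves:
  (216/91, 1/91)
  (201/86, 13/43)
  (0, 9/4)
  (0, 0)
  (26/11, 0)

5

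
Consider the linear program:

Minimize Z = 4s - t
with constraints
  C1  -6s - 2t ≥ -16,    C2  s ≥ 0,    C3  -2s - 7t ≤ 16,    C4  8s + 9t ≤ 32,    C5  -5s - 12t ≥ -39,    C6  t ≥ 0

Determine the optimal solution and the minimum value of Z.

Corner points and Z = 4s - t:
  (40/19, 32/19) → Z = 128/19
  (8/3, 0) → Z = 32/3
  (0, 13/4) → Z = -13/4
  (0, 0) → Z = 0
  (11/17, 152/51) → Z = -20/51

s = 0, t = 13/4, minimum Z = -13/4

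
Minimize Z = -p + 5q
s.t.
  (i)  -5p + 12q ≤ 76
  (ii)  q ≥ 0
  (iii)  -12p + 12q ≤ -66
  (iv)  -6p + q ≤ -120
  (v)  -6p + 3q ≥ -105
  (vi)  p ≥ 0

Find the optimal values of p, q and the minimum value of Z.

The binding constraints are -6p + q = -120 and -6p + 3q = -105.
Solving simultaneously gives p = 85/4, q = 15/2.

p = 85/4, q = 15/2, minimum Z = 65/4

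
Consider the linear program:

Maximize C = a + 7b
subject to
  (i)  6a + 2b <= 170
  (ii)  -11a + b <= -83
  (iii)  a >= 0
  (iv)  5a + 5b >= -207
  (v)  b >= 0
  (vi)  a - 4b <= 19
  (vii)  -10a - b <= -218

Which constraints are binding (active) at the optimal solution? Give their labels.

(i) and (vii)

Corner points and C = a + 7b:
  (359/13, 28/13) → C = 555/13
  (19, 28) → C = 215
  (891/41, 28/41) → C = 1087/41

The maximum is at (19, 28). Substituting into each constraint, equality holds for (i) and (vii); the remaining constraints have slack.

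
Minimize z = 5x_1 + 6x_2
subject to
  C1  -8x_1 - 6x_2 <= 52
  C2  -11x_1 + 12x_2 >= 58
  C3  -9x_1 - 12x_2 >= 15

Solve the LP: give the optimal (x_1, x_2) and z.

x_1 = -6, x_2 = -2/3, minimum z = -34

Vertices and z = 5x_1 + 6x_2:
  (-6, -2/3) → z = -34
  (-89/7, 58/7) → z = -97/7
  (-73/20, 119/80) → z = -373/40

The binding constraints are -8x_1 - 6x_2 = 52 and -11x_1 + 12x_2 = 58.
Solving simultaneously gives x_1 = -6, x_2 = -2/3.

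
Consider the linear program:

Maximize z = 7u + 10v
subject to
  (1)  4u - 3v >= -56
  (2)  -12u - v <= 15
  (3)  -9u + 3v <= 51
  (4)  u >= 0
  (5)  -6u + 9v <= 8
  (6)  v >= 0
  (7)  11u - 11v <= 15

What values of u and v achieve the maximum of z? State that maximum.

Corner points and z = 7u + 10v:
  (0, 8/9) → z = 80/9
  (0, 0) → z = 0
  (223/33, 178/33) → z = 3341/33
  (15/11, 0) → z = 105/11

u = 223/33, v = 178/33, maximum z = 3341/33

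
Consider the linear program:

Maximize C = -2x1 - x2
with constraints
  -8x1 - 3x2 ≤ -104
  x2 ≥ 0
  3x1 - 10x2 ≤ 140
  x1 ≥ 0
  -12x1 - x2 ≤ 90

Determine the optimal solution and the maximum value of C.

The feasible region is unbounded (it extends along (0, 1), (10, 3)), but C strictly decreases along every unbounded feasible direction, so there is no improving ray and the maximum is attained at a vertex.

x1 = 13, x2 = 0, maximum C = -26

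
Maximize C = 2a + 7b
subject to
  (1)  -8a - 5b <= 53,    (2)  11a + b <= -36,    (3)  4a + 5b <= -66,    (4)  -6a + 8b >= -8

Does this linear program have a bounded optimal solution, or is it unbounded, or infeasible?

The boundaries -8a - 5b = 53 and -6a + 8b = -8 meet at (-192/47, -191/47), but that point violates 4a + 5b ≤ -66. Every candidate vertex is excluded by some other constraint, so the feasible region is empty.

infeasible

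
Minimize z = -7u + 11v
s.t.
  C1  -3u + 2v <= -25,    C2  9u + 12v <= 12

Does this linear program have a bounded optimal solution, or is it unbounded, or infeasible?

From the feasible point (6, -7/2), moving in the direction (-2, -3) keeps every constraint satisfied while z decreases without bound.

unbounded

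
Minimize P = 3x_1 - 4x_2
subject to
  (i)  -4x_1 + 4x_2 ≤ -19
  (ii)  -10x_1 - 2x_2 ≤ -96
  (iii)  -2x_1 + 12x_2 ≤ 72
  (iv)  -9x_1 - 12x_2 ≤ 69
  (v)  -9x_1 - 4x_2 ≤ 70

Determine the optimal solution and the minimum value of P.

x_1 = 129/10, x_2 = 163/20, minimum P = 61/10

Corner points and P = 3x_1 - 4x_2:
  (211/24, 97/24) → P = 245/24
  (129/10, 163/20) → P = 61/10
  (215/17, -259/17) → P = 1681/17
The feasible region is unbounded (it extends along (4, -3), (6, 1)), but P strictly increases along every unbounded feasible direction, so there is no improving ray and the minimum is attained at a vertex.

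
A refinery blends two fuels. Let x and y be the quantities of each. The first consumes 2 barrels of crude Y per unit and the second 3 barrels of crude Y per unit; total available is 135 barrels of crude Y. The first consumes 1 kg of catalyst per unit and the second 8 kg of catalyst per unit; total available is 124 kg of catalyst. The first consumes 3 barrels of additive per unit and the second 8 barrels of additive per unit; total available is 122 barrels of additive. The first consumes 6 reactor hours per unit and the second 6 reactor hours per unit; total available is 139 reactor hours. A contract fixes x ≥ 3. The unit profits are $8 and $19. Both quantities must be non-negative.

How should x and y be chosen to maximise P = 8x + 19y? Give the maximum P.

Vertices and P = 8x + 19y:
  (139/6, 0) → P = 556/3
  (3, 0) → P = 24
  (38/3, 21/2) → P = 1805/6
  (3, 113/8) → P = 2339/8

x = 38/3, y = 21/2, maximum P = 1805/6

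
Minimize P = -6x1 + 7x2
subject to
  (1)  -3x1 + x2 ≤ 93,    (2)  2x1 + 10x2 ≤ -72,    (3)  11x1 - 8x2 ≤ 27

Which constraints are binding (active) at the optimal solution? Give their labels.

(1) and (3)

Corner points and P = -6x1 + 7x2:
  (-501/16, -15/16) → P = 2901/16
  (-771/13, -1104/13) → P = -3102/13
  (-17/7, -47/7) → P = -227/7

The minimum is at (-771/13, -1104/13). Substituting into each constraint, equality holds for (1) and (3); the remaining constraints have slack.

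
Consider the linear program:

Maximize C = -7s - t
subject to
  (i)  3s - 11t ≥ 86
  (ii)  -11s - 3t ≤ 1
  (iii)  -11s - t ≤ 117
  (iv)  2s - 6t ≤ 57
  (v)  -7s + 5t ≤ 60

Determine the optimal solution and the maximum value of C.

s = 19/10, t = -73/10, maximum C = -6

Corner points and C = -7s - t:
  (19/10, -73/10) → C = -6
  (111/4, -1/4) → C = -194
  (55/24, -629/72) → C = -263/36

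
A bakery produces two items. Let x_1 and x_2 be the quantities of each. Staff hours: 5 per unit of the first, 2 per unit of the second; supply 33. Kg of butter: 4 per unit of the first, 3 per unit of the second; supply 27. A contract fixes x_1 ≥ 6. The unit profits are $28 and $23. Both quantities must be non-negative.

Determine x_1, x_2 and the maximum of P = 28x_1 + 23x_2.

x_1 = 6, x_2 = 1, maximum P = 191

Corner points and P = 28x_1 + 23x_2:
  (33/5, 0) → P = 924/5
  (6, 0) → P = 168
  (45/7, 3/7) → P = 1329/7
  (6, 1) → P = 191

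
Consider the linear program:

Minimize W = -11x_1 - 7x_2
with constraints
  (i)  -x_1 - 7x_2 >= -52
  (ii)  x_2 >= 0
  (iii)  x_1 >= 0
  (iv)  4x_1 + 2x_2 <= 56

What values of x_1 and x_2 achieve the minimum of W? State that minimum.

x_1 = 144/13, x_2 = 76/13, minimum W = -2116/13

The optimum lies where -x_1 - 7x_2 = -52 and 4x_1 + 2x_2 = 56.
Solving simultaneously gives x_1 = 144/13, x_2 = 76/13.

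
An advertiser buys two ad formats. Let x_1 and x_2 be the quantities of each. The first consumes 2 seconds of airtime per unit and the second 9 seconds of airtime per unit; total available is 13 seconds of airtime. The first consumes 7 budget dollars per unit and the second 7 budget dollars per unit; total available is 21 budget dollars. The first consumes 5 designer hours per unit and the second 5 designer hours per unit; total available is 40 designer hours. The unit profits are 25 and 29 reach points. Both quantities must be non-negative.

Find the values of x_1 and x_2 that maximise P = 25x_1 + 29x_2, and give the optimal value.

x_1 = 2, x_2 = 1, maximum P = 79

Corner points and P = 25x_1 + 29x_2:
  (0, 0) → P = 0
  (0, 13/9) → P = 377/9
  (3, 0) → P = 75
  (2, 1) → P = 79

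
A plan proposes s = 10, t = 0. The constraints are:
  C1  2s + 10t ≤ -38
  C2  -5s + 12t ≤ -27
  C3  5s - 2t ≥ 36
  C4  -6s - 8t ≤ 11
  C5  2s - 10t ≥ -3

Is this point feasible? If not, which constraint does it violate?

Constraint C1: 2s + 10t = 20, which is not ≤ -38. All other constraints are satisfied.

not feasible — violates C1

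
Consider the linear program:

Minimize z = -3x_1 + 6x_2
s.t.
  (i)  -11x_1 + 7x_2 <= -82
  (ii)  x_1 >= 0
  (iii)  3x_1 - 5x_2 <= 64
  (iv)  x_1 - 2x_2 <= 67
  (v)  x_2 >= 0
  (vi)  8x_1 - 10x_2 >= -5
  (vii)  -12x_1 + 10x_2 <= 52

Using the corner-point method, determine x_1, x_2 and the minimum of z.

Feasible corners and z = -3x_1 + 6x_2:
  (82/11, 0) → z = -246/11
  (95/6, 79/6) → z = 63/2
  (64/3, 0) → z = -64
The feasible region is unbounded (it extends along (5, 4), (5, 3)), but z strictly increases along every unbounded feasible direction, so there is no improving ray and the minimum is attained at a vertex.

x_1 = 64/3, x_2 = 0, minimum z = -64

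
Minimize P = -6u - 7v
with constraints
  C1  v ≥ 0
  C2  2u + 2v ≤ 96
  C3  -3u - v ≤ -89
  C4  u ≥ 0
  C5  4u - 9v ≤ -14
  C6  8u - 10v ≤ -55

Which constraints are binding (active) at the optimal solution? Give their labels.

C2 and C3

Vertices and P = -6u - 7v:
  (41/2, 55/2) → P = -631/2
  (425/18, 439/18) → P = -5623/18
  (835/38, 877/38) → P = -11149/38

The minimum is at (41/2, 55/2). Substituting into each constraint, equality holds for C2 and C3; the remaining constraints have slack.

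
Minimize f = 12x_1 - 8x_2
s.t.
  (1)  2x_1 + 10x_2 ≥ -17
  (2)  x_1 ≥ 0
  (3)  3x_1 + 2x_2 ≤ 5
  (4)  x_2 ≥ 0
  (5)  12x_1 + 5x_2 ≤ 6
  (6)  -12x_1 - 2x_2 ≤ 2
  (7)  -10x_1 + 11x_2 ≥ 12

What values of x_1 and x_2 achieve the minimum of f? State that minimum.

x_1 = 0, x_2 = 6/5, minimum f = -48/5

Vertices and f = 12x_1 - 8x_2:
  (0, 6/5) → f = -48/5
  (0, 12/11) → f = -96/11
  (3/91, 102/91) → f = -60/7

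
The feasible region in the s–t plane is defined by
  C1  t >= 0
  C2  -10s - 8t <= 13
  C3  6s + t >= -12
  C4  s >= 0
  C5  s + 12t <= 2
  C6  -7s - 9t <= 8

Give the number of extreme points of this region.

The feasible vertices (each the meet of two boundaries and inside every other half-plane) are:
  (0, 0)
  (2, 0)
  (0, 1/6)

3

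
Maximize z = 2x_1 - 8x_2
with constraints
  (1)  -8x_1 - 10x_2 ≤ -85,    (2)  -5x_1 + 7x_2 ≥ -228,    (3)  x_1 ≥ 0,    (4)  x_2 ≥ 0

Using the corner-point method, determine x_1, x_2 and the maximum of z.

x_1 = 228/5, x_2 = 0, maximum z = 456/5

Feasible corners and z = 2x_1 - 8x_2:
  (0, 17/2) → z = -68
  (85/8, 0) → z = 85/4
  (228/5, 0) → z = 456/5
The feasible region is unbounded (it extends along (0, 1), (7, 5)), but z strictly decreases along every unbounded feasible direction, so there is no improving ray and the maximum is attained at a vertex.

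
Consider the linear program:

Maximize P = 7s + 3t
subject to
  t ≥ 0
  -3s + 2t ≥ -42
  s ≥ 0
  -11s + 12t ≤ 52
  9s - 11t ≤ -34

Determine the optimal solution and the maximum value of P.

s = 304/7, t = 309/7, maximum P = 3055/7

Extreme points and P = 7s + 3t:
  (304/7, 309/7) → P = 3055/7
  (106/3, 32) → P = 1030/3
  (0, 13/3) → P = 13
  (0, 34/11) → P = 102/11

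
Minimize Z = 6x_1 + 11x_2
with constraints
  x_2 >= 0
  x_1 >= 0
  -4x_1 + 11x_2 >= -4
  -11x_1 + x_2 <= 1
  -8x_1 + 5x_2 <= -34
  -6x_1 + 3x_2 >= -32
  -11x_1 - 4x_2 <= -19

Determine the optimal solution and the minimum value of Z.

x_1 = 177/34, x_2 = 26/17, minimum Z = 817/17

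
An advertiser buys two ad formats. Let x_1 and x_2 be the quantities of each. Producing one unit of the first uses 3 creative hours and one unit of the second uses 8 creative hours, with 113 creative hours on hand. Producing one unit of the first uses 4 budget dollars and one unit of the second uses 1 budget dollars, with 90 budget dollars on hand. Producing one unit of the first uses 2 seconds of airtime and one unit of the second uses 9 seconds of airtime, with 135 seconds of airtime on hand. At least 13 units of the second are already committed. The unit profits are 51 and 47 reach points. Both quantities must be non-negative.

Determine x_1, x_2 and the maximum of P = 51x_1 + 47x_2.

x_1 = 3, x_2 = 13, maximum P = 764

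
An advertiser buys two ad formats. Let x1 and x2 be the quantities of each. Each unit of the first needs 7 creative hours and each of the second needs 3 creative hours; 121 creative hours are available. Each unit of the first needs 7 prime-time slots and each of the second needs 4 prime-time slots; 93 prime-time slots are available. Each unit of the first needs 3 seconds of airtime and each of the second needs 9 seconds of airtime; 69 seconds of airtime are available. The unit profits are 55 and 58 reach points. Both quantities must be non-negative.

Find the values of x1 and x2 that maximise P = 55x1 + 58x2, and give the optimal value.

Vertices and P = 55x1 + 58x2:
  (0, 0) → P = 0
  (0, 23/3) → P = 1334/3
  (93/7, 0) → P = 5115/7
  (11, 4) → P = 837

At the optimal vertex, 7x1 + 4x2 = 93 and 3x1 + 9x2 = 69.
Solving simultaneously gives x1 = 11, x2 = 4.

x1 = 11, x2 = 4, maximum P = 837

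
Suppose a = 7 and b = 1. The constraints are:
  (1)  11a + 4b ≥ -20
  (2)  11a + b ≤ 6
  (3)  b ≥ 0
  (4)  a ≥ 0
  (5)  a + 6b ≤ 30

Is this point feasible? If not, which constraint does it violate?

not feasible — violates (2)

Constraint (2): 11a + b = 78, which is not ≤ 6. All other constraints are satisfied.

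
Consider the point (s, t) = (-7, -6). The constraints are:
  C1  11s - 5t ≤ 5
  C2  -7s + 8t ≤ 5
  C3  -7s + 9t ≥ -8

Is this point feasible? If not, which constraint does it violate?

C1: -47 ≤ 5 ✓
C2: 1 ≤ 5 ✓
C3: -5 ≥ -8 ✓

feasible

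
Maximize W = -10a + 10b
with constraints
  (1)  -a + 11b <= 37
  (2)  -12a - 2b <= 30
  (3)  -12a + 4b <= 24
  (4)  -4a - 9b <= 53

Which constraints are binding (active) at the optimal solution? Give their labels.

(1) and (3)

Vertices and W = -10a + 10b:
  (-29/32, 105/32) → W = 335/8
  (-7/3, -1) → W = 40/3
  (-41/25, -129/25) → W = -176/5
The feasible region is unbounded (it extends along (11, 1), (9, -4)), but W strictly decreases along every unbounded feasible direction, so there is no improving ray and the maximum is attained at a vertex.

The maximum is at (-29/32, 105/32). Substituting into each constraint, equality holds for (1) and (3); the remaining constraints have slack.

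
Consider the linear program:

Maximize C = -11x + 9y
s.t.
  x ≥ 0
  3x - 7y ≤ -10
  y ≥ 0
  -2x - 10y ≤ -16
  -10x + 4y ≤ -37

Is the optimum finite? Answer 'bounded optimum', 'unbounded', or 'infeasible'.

unbounded

From the feasible point (299/58, 211/58), moving in the direction (4, 10) keeps every constraint satisfied while C increases without bound.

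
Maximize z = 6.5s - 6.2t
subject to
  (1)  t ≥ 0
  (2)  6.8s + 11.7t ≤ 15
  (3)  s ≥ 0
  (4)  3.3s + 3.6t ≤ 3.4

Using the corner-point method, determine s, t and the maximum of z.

s = 34/33, t = 0, maximum z = 221/33

Vertices and z = 6.5s - 6.2t:
  (0, 0) → z = 0
  (34/33, 0) → z = 221/33
  (0, 17/18) → z = -527/90

The optimum lies where t = 0 and 3.3s + 3.6t = 3.4.
Solving simultaneously gives s = 34/33, t = 0.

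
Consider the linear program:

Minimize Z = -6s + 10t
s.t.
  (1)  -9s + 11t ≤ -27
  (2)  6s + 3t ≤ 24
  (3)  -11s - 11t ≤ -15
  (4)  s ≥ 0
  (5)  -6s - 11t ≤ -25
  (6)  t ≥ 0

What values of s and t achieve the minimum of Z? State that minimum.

Extreme points and Z = -6s + 10t:
  (115/31, 18/31) → Z = -510/31
  (52/15, 21/55) → Z = -934/55
  (63/16, 1/8) → Z = -179/8

The binding constraints are 6s + 3t = 24 and -6s - 11t = -25.
Solving simultaneously gives s = 63/16, t = 1/8.

s = 63/16, t = 1/8, minimum Z = -179/8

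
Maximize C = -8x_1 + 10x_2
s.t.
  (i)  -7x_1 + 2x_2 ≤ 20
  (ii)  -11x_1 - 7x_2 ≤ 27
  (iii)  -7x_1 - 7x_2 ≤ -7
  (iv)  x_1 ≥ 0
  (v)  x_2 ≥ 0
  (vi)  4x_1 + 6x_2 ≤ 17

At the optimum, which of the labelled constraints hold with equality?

(iv) and (vi)

Extreme points and C = -8x_1 + 10x_2:
  (0, 1) → C = 10
  (1, 0) → C = -8
  (0, 17/6) → C = 85/3
  (17/4, 0) → C = -34

The maximum is at (0, 17/6). Substituting into each constraint, equality holds for (iv) and (vi); the remaining constraints have slack.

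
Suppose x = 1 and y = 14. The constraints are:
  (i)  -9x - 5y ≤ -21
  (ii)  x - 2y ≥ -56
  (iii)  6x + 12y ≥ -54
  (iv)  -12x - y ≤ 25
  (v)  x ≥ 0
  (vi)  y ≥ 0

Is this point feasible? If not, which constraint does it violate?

feasible

(i): -79 ≤ -21 ✓
(ii): -27 ≥ -56 ✓
(iii): 174 ≥ -54 ✓
(iv): -26 ≤ 25 ✓
(v): 1 ≥ 0 ✓
(vi): 14 ≥ 0 ✓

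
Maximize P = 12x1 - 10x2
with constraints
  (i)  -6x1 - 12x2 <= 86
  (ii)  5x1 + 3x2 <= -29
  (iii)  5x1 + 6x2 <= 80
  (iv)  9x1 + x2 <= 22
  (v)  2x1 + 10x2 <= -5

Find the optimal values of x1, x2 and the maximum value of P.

x1 = -15/7, x2 = -128/21, maximum P = 740/21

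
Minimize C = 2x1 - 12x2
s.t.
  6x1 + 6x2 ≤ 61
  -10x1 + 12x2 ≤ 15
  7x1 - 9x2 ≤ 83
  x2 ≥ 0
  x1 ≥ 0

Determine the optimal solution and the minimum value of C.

x1 = 107/22, x2 = 175/33, minimum C = -593/11

Extreme points and C = 2x1 - 12x2:
  (107/22, 175/33) → C = -593/11
  (61/6, 0) → C = 61/3
  (0, 5/4) → C = -15
  (0, 0) → C = 0

The optimum lies where 6x1 + 6x2 = 61 and -10x1 + 12x2 = 15.
Solving simultaneously gives x1 = 107/22, x2 = 175/33.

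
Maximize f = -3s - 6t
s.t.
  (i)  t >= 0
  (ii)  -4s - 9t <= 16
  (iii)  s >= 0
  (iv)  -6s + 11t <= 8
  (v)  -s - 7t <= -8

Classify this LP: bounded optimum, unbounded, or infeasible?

Extreme points and f = -3s - 6t:
  (8, 0) → f = -24
  (32/53, 56/53) → f = -432/53
The feasible region has finitely many vertices and no improving ray; the maximum is -432/53 at (32/53, 56/53).

bounded optimum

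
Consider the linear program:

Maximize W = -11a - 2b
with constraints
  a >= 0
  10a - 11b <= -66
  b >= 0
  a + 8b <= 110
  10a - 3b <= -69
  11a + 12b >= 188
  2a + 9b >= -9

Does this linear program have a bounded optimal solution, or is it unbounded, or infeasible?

The boundaries a = 0 and 10a - 3b = -69 meet at (0, 23), but that point violates a + 8b ≤ 110. Every candidate vertex is excluded by some other constraint, so the feasible region is empty.

infeasible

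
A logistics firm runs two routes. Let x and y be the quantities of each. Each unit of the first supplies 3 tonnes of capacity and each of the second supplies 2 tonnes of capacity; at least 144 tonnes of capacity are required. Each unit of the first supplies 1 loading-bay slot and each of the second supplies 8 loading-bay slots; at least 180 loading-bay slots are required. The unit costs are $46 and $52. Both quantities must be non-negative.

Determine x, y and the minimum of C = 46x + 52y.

x = 36, y = 18, minimum C = 2592

Vertices and C = 46x + 52y:
  (0, 72) → C = 3744
  (180, 0) → C = 8280
  (36, 18) → C = 2592
The feasible region is unbounded (it extends along (0, 1), (1, 0)), but C strictly increases along every unbounded feasible direction, so there is no improving ray and the minimum is attained at a vertex.

The binding constraints are 3x + 2y = 144 and x + 8y = 180.
Solving simultaneously gives x = 36, y = 18.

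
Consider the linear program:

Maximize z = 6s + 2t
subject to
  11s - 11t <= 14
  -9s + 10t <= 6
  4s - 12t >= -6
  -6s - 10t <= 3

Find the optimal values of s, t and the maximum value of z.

Extreme points and z = 6s + 2t:
  (117/44, 61/44) → z = 206/11
  (107/176, -117/176) → z = 51/22
  (-3/17, 15/34) → z = -3/17
  (-3/5, 3/50) → z = -87/25

The optimum lies where 11s - 11t = 14 and 4s - 12t = -6.
Solving simultaneously gives s = 117/44, t = 61/44.

s = 117/44, t = 61/44, maximum z = 206/11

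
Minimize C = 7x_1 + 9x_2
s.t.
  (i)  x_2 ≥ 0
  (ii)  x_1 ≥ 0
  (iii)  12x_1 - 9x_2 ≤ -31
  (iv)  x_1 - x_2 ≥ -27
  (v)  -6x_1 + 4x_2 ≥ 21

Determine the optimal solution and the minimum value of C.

x_1 = 0, x_2 = 21/4, minimum C = 189/4

Corner points and C = 7x_1 + 9x_2:
  (0, 27) → C = 243
  (0, 21/4) → C = 189/4
  (87/2, 141/2) → C = 939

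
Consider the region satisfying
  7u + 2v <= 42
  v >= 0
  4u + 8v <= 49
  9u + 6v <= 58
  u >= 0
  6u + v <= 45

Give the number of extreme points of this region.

The feasible vertices (each the meet of two boundaries and inside every other half-plane) are:
  (6, 0)
  (17/3, 7/6)
  (0, 0)
  (85/24, 209/48)
  (0, 49/8)

5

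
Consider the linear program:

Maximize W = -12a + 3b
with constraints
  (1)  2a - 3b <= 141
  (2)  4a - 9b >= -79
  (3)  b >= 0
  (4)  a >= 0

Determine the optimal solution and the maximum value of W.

Corner points and W = -12a + 3b:
  (251, 361/3) → W = -2651
  (141/2, 0) → W = -846
  (0, 79/9) → W = 79/3
  (0, 0) → W = 0

The optimum lies where 4a - 9b = -79 and a = 0.
Solving simultaneously gives a = 0, b = 79/9.

a = 0, b = 79/9, maximum W = 79/3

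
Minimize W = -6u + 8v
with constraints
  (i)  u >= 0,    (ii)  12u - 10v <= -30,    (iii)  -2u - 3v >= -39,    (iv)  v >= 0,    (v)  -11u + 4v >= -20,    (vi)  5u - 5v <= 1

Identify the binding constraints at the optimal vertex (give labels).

(i) and (ii)

Corner points and W = -6u + 8v:
  (0, 3) → W = 24
  (0, 13) → W = 104
  (160/31, 285/31) → W = 1320/31
  (216/41, 389/41) → W = 1816/41

The minimum is at (0, 3). Substituting into each constraint, equality holds for (i) and (ii); the remaining constraints have slack.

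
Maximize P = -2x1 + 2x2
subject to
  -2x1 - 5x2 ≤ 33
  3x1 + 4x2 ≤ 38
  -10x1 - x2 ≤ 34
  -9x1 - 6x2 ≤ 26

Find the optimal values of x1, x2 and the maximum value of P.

x1 = -174/37, x2 = 482/37, maximum P = 1312/37

Feasible corners and P = -2x1 + 2x2:
  (46, -25) → P = -142
  (68/33, -245/33) → P = -626/33
  (-174/37, 482/37) → P = 1312/37
  (-178/51, 46/51) → P = 448/51

The binding constraints are 3x1 + 4x2 = 38 and -10x1 - x2 = 34.
Solving simultaneously gives x1 = -174/37, x2 = 482/37.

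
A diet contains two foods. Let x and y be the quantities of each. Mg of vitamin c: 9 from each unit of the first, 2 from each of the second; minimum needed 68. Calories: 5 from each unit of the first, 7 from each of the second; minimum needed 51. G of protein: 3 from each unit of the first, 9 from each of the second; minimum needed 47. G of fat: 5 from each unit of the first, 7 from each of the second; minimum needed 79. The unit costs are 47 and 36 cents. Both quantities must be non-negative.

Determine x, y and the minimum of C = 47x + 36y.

Feasible corners and C = 47x + 36y:
  (0, 34) → C = 1224
  (79/5, 0) → C = 3713/5
  (6, 7) → C = 534
The feasible region is unbounded (it extends along (0, 1), (1, 0)), but C strictly increases along every unbounded feasible direction, so there is no improving ray and the minimum is attained at a vertex.

x = 6, y = 7, minimum C = 534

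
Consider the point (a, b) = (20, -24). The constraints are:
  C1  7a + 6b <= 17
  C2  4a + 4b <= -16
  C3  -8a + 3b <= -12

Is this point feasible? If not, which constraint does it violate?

C1: -4 ≤ 17 ✓
C2: -16 ≤ -16 ✓
C3: -232 ≤ -12 ✓

feasible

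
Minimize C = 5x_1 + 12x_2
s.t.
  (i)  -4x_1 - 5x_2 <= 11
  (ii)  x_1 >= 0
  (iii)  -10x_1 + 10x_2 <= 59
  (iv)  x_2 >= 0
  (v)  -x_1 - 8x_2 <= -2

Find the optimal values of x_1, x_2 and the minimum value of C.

x_1 = 0, x_2 = 1/4, minimum C = 3

Vertices and C = 5x_1 + 12x_2:
  (0, 59/10) → C = 354/5
  (0, 1/4) → C = 3
  (2, 0) → C = 10
The feasible region is unbounded (it extends along (1, 1), (1, 0)), but C strictly increases along every unbounded feasible direction, so there is no improving ray and the minimum is attained at a vertex.

The binding constraints are x_1 = 0 and -x_1 - 8x_2 = -2.
Solving simultaneously gives x_1 = 0, x_2 = 1/4.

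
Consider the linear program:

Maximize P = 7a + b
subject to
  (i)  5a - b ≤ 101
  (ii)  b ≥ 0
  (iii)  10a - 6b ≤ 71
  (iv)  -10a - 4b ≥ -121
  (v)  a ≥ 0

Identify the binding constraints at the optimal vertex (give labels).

Feasible corners and P = 7a + b:
  (71/10, 0) → P = 497/10
  (0, 0) → P = 0
  (101/10, 5) → P = 757/10
  (0, 121/4) → P = 121/4

The maximum is at (101/10, 5). Substituting into each constraint, equality holds for (iii) and (iv); the remaining constraints have slack.

(iii) and (iv)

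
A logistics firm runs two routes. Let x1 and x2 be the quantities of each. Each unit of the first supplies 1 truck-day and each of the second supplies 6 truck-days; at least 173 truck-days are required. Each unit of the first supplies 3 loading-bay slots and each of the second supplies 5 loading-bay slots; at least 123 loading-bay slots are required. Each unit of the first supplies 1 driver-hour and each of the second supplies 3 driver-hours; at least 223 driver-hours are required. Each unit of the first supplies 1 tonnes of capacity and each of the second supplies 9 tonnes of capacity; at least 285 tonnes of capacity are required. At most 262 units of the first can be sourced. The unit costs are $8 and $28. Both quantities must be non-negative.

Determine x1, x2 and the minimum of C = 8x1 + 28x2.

x1 = 192, x2 = 31/3, minimum C = 5476/3

Extreme points and C = 8x1 + 28x2:
  (0, 223/3) → C = 6244/3
  (192, 31/3) → C = 5476/3
  (262, 23/9) → C = 19508/9
The feasible region is unbounded (it extends along (0, 1)), but C strictly increases along every unbounded feasible direction, so there is no improving ray and the minimum is attained at a vertex.

At the optimal vertex, x1 + 3x2 = 223 and x1 + 9x2 = 285.
Solving simultaneously gives x1 = 192, x2 = 31/3.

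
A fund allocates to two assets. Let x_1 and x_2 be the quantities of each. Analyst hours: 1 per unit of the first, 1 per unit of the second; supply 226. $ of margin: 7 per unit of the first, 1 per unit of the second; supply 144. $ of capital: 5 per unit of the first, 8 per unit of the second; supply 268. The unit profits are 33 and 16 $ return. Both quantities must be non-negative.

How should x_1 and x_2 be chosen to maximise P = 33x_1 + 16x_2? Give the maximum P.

x_1 = 52/3, x_2 = 68/3, maximum P = 2804/3

Corner points and P = 33x_1 + 16x_2:
  (0, 0) → P = 0
  (0, 67/2) → P = 536
  (144/7, 0) → P = 4752/7
  (52/3, 68/3) → P = 2804/3

The binding constraints are 7x_1 + x_2 = 144 and 5x_1 + 8x_2 = 268.
Solving simultaneously gives x_1 = 52/3, x_2 = 68/3.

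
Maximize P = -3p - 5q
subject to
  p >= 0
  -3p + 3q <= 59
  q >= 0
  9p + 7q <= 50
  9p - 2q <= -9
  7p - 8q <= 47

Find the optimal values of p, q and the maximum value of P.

p = 0, q = 9/2, maximum P = -45/2

Feasible corners and P = -3p - 5q:
  (0, 50/7) → P = -250/7
  (0, 9/2) → P = -45/2
  (37/81, 59/9) → P = -922/27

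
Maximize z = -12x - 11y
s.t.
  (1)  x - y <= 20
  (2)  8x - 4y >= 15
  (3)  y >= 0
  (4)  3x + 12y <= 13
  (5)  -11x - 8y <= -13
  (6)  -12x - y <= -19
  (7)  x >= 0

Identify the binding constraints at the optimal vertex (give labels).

Feasible corners and z = -12x - 11y:
  (15/8, 0) → z = -45/2
  (58/27, 59/108) → z = -3433/108
  (13/3, 0) → z = -52

The maximum is at (15/8, 0). Substituting into each constraint, equality holds for (2) and (3); the remaining constraints have slack.

(2) and (3)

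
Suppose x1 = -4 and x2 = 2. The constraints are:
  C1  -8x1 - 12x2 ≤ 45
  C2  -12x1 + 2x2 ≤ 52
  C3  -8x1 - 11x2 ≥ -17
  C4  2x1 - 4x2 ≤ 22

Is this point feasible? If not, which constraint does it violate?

C1: 8 ≤ 45 ✓
C2: 52 ≤ 52 ✓
C3: 10 ≥ -17 ✓
C4: -16 ≤ 22 ✓

feasible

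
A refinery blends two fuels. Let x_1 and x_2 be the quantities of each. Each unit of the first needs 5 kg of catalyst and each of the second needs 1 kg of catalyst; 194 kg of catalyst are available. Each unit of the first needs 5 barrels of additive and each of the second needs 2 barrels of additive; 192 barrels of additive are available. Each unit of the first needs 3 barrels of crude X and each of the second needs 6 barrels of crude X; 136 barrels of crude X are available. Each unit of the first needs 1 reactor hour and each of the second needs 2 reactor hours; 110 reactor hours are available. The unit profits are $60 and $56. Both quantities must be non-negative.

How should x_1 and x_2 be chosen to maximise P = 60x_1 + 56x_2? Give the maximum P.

x_1 = 110/3, x_2 = 13/3, maximum P = 7328/3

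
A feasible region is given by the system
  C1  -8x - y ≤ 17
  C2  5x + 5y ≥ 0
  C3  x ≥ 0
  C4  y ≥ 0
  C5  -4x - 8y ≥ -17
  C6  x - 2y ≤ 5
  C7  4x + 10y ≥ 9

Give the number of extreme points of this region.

Intersecting each pair of boundary lines and keeping only the points that satisfy every inequality leaves:
  (0, 17/8)
  (0, 9/10)
  (17/4, 0)
  (9/4, 0)

4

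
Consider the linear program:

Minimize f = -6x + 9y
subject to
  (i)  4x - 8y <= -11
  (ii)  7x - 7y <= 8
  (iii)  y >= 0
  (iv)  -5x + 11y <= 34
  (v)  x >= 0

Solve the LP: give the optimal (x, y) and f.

x = 141/28, y = 109/28, minimum f = 135/28

Extreme points and f = -6x + 9y:
  (141/28, 109/28) → f = 135/28
  (0, 11/8) → f = 99/8
  (163/21, 139/21) → f = 13
  (0, 34/11) → f = 306/11

At the optimal vertex, 4x - 8y = -11 and 7x - 7y = 8.
Solving simultaneously gives x = 141/28, y = 109/28.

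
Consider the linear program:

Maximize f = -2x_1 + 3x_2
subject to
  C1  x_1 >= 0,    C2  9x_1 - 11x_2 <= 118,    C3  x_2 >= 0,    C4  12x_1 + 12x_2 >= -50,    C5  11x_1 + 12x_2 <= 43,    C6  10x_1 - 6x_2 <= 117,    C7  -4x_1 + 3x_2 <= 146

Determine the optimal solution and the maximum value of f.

At the optimal vertex, x_1 = 0 and 11x_1 + 12x_2 = 43.
Solving simultaneously gives x_1 = 0, x_2 = 43/12.

x_1 = 0, x_2 = 43/12, maximum f = 43/4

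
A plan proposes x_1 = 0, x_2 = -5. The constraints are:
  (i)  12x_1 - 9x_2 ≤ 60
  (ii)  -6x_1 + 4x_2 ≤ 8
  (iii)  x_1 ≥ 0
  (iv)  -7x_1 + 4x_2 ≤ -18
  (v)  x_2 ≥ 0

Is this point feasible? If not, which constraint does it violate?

not feasible — violates (v)

Constraint (v): x_2 = -5, which is not ≥ 0. All other constraints are satisfied.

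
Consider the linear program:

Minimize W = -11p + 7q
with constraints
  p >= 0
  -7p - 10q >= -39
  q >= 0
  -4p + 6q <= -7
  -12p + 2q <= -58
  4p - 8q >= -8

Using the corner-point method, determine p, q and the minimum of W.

Corner points and W = -11p + 7q:
  (39/7, 0) → W = -429/7
  (329/67, 31/67) → W = -3402/67
  (29/6, 0) → W = -319/6

The binding constraints are -7p - 10q = -39 and q = 0.
Solving simultaneously gives p = 39/7, q = 0.

p = 39/7, q = 0, minimum W = -429/7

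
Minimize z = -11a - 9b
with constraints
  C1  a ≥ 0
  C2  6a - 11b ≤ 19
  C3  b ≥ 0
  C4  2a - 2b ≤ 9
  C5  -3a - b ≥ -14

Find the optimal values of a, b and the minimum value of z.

a = 0, b = 14, minimum z = -126

The binding constraints are a = 0 and -3a - b = -14.
Solving simultaneously gives a = 0, b = 14.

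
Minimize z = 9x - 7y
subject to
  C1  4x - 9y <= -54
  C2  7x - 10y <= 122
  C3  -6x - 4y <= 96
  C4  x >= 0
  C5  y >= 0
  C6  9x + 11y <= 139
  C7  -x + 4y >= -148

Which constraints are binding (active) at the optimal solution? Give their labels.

Corner points and z = 9x - 7y:
  (0, 6) → z = -42
  (657/125, 1042/125) → z = -1381/125
  (0, 139/11) → z = -973/11

The minimum is at (0, 139/11). Substituting into each constraint, equality holds for C4 and C6; the remaining constraints have slack.

C4 and C6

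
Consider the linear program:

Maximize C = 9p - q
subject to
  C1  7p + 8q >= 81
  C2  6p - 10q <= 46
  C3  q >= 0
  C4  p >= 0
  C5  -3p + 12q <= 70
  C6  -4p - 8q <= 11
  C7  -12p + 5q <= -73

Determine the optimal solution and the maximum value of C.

p = 626/21, q = 93/7, maximum C = 255

Vertices and C = 9p - q:
  (589/59, 82/59) → C = 5219/59
  (989/131, 461/131) → C = 8440/131
  (626/21, 93/7) → C = 255
  (1226/129, 353/43) → C = 3325/43

At the optimal vertex, 6p - 10q = 46 and -3p + 12q = 70.
Solving simultaneously gives p = 626/21, q = 93/7.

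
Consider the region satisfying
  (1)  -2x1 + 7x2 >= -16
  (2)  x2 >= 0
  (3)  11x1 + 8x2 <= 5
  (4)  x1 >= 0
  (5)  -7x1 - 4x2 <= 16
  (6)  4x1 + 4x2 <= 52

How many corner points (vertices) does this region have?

3

Pairwise boundary intersections that survive every other constraint:
  (5/11, 0)
  (0, 0)
  (0, 5/8)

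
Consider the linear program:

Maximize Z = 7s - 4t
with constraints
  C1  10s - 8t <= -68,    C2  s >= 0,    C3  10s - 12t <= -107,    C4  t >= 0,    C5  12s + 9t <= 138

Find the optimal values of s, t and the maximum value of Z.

s = 82/31, t = 366/31, maximum Z = -890/31

Corner points and Z = 7s - 4t:
  (1, 39/4) → Z = -32
  (82/31, 366/31) → Z = -890/31
  (0, 107/12) → Z = -107/3
  (0, 46/3) → Z = -184/3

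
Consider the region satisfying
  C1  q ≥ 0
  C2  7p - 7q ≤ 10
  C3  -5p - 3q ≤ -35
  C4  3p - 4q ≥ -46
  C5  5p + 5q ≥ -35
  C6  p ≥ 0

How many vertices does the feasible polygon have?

Of the 15 pairwise boundary intersections, those satisfying every inequality are:
  (275/56, 195/56)
  (362/7, 352/7)
  (2/29, 335/29)

3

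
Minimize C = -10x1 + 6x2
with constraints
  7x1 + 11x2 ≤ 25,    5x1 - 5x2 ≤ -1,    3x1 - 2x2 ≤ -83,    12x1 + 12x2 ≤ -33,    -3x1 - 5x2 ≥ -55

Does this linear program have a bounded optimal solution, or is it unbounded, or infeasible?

Corner points and C = -10x1 + 6x2:
  (-863/47, 656/47) → C = 12566/47
  (-240, 155) → C = 3330
  (-413/5, -412/5) → C = 1658/5
The feasible region has finitely many vertices and no improving ray; the minimum is 12566/47 at (-863/47, 656/47).

bounded optimum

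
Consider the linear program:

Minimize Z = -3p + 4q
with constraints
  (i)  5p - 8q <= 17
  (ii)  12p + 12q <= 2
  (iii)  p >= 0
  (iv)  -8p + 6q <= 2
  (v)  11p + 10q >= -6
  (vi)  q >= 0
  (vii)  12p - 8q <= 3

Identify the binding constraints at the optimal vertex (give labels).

(ii) and (vi)

Feasible corners and Z = -3p + 4q:
  (0, 1/6) → Z = 2/3
  (1/6, 0) → Z = -1/2
  (0, 0) → Z = 0

The minimum is at (1/6, 0). Substituting into each constraint, equality holds for (ii) and (vi); the remaining constraints have slack.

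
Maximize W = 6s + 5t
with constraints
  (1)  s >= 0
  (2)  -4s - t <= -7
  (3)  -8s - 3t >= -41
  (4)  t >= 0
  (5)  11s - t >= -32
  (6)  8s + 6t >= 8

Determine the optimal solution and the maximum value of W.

Feasible corners and W = 6s + 5t:
  (0, 7) → W = 35
  (0, 41/3) → W = 205/3
  (7/4, 0) → W = 21/2
  (41/8, 0) → W = 123/4

s = 0, t = 41/3, maximum W = 205/3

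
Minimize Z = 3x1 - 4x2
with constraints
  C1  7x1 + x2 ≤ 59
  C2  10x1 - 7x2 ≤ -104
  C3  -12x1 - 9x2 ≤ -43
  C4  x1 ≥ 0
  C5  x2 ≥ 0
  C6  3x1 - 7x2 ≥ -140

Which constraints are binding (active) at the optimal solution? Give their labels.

Vertices and Z = 3x1 - 4x2:
  (0, 104/7) → Z = -416/7
  (36/7, 1088/49) → Z = -3596/49
  (0, 20) → Z = -80

The minimum is at (0, 20). Substituting into each constraint, equality holds for C4 and C6; the remaining constraints have slack.

C4 and C6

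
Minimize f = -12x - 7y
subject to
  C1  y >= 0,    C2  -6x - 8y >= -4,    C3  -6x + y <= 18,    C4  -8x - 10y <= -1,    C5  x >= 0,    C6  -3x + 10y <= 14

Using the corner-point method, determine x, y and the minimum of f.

x = 2/3, y = 0, minimum f = -8

The optimum lies where y = 0 and -6x - 8y = -4.
Solving simultaneously gives x = 2/3, y = 0.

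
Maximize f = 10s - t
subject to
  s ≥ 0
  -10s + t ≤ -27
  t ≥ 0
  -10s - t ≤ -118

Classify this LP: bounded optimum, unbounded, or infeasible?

unbounded

From the feasible point (29/4, 91/2), moving in the direction (1, 0) keeps every constraint satisfied while f increases without bound.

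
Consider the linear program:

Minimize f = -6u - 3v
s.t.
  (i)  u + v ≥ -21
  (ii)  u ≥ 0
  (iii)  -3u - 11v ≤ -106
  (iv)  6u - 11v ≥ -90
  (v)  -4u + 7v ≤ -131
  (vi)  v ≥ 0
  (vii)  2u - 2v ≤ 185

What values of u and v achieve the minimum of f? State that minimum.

At the optimal vertex, -4u + 7v = -131 and 2u - 2v = 185.
Solving simultaneously gives u = 1033/6, v = 239/3.

u = 1033/6, v = 239/3, minimum f = -1272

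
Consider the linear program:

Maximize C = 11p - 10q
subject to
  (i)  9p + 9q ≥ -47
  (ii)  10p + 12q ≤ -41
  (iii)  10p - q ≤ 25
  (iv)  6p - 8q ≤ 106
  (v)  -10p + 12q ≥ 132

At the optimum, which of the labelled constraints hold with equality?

Feasible corners and C = 11p - 10q:
  (-65/6, 101/18) → C = -3155/18
  (-292/33, 359/99) → C = -13226/99
  (-173/20, 91/24) → C = -1996/15

The maximum is at (-173/20, 91/24). Substituting into each constraint, equality holds for (ii) and (v); the remaining constraints have slack.

(ii) and (v)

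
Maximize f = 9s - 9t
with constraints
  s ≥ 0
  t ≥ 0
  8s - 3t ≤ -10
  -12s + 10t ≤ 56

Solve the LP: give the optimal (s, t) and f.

s = 0, t = 10/3, maximum f = -30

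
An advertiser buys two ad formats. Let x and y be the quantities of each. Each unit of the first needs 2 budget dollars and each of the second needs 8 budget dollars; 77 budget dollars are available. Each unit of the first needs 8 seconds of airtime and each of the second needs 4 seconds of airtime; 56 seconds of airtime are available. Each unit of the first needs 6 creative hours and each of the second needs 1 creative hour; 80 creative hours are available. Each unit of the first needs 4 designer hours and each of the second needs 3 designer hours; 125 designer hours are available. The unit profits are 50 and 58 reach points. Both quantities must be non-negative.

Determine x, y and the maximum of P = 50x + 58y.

x = 5/2, y = 9, maximum P = 647

Vertices and P = 50x + 58y:
  (0, 0) → P = 0
  (0, 77/8) → P = 2233/4
  (7, 0) → P = 350
  (5/2, 9) → P = 647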